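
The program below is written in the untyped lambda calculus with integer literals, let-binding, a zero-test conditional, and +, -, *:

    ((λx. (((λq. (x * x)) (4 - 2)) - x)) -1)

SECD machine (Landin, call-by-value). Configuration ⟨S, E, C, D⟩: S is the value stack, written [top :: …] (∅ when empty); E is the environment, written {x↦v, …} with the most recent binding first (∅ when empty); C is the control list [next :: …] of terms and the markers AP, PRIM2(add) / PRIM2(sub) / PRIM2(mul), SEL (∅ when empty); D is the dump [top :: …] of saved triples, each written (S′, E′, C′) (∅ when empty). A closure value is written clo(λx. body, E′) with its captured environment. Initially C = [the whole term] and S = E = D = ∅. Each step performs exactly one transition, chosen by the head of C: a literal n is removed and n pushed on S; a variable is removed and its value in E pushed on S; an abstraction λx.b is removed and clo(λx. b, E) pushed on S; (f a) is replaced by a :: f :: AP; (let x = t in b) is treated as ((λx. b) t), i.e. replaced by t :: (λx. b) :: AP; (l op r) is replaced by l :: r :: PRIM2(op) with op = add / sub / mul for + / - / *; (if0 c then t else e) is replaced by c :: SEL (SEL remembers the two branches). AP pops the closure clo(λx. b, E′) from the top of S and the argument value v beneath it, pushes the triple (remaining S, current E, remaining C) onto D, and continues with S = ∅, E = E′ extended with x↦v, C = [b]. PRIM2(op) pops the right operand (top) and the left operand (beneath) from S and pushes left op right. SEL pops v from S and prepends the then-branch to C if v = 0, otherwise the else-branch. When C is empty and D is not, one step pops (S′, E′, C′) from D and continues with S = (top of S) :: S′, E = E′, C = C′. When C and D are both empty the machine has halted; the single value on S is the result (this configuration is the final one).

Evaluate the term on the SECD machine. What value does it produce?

Answer: 2

Derivation:
t=0: ⟨S=∅; E=∅; C=[((λx. (((λq. (x * x)) (4 - 2)) - x)) -1)]; D=∅⟩
t=1: ⟨S=∅; E=∅; C=[-1 :: (λx. (((λq. (x * x)) (4 - 2)) - x)) :: AP]; D=∅⟩
t=2: ⟨S=[-1]; E=∅; C=[(λx. (((λq. (x * x)) (4 - 2)) - x)) :: AP]; D=∅⟩
t=3: ⟨S=[clo(λx. (((λq. (x * x)) (4 - 2)) - x), ∅) :: -1]; E=∅; C=[AP]; D=∅⟩
t=4: ⟨S=∅; E={x↦-1}; C=[(((λq. (x * x)) (4 - 2)) - x)]; D=[(∅, ∅, ∅)]⟩
t=5: ⟨S=∅; E={x↦-1}; C=[((λq. (x * x)) (4 - 2)) :: x :: PRIM2(sub)]; D=[(∅, ∅, ∅)]⟩
t=6: ⟨S=∅; E={x↦-1}; C=[(4 - 2) :: (λq. (x * x)) :: AP :: x :: PRIM2(sub)]; D=[(∅, ∅, ∅)]⟩
t=7: ⟨S=∅; E={x↦-1}; C=[4 :: 2 :: PRIM2(sub) :: (λq. (x * x)) :: AP :: x :: PRIM2(sub)]; D=[(∅, ∅, ∅)]⟩
t=8: ⟨S=[4]; E={x↦-1}; C=[2 :: PRIM2(sub) :: (λq. (x * x)) :: AP :: x :: PRIM2(sub)]; D=[(∅, ∅, ∅)]⟩
t=9: ⟨S=[2 :: 4]; E={x↦-1}; C=[PRIM2(sub) :: (λq. (x * x)) :: AP :: x :: PRIM2(sub)]; D=[(∅, ∅, ∅)]⟩
t=10: ⟨S=[2]; E={x↦-1}; C=[(λq. (x * x)) :: AP :: x :: PRIM2(sub)]; D=[(∅, ∅, ∅)]⟩
t=11: ⟨S=[clo(λq. (x * x), {x↦-1}) :: 2]; E={x↦-1}; C=[AP :: x :: PRIM2(sub)]; D=[(∅, ∅, ∅)]⟩
t=12: ⟨S=∅; E={q↦2, x↦-1}; C=[(x * x)]; D=[(∅, {x↦-1}, [x :: PRIM2(sub)]) :: (∅, ∅, ∅)]⟩
t=13: ⟨S=∅; E={q↦2, x↦-1}; C=[x :: x :: PRIM2(mul)]; D=[(∅, {x↦-1}, [x :: PRIM2(sub)]) :: (∅, ∅, ∅)]⟩
t=14: ⟨S=[-1]; E={q↦2, x↦-1}; C=[x :: PRIM2(mul)]; D=[(∅, {x↦-1}, [x :: PRIM2(sub)]) :: (∅, ∅, ∅)]⟩
t=15: ⟨S=[-1 :: -1]; E={q↦2, x↦-1}; C=[PRIM2(mul)]; D=[(∅, {x↦-1}, [x :: PRIM2(sub)]) :: (∅, ∅, ∅)]⟩
t=16: ⟨S=[1]; E={q↦2, x↦-1}; C=∅; D=[(∅, {x↦-1}, [x :: PRIM2(sub)]) :: (∅, ∅, ∅)]⟩
t=17: ⟨S=[1]; E={x↦-1}; C=[x :: PRIM2(sub)]; D=[(∅, ∅, ∅)]⟩
t=18: ⟨S=[-1 :: 1]; E={x↦-1}; C=[PRIM2(sub)]; D=[(∅, ∅, ∅)]⟩
t=19: ⟨S=[2]; E={x↦-1}; C=∅; D=[(∅, ∅, ∅)]⟩
t=20: ⟨S=[2]; E=∅; C=∅; D=∅⟩
→ final value 2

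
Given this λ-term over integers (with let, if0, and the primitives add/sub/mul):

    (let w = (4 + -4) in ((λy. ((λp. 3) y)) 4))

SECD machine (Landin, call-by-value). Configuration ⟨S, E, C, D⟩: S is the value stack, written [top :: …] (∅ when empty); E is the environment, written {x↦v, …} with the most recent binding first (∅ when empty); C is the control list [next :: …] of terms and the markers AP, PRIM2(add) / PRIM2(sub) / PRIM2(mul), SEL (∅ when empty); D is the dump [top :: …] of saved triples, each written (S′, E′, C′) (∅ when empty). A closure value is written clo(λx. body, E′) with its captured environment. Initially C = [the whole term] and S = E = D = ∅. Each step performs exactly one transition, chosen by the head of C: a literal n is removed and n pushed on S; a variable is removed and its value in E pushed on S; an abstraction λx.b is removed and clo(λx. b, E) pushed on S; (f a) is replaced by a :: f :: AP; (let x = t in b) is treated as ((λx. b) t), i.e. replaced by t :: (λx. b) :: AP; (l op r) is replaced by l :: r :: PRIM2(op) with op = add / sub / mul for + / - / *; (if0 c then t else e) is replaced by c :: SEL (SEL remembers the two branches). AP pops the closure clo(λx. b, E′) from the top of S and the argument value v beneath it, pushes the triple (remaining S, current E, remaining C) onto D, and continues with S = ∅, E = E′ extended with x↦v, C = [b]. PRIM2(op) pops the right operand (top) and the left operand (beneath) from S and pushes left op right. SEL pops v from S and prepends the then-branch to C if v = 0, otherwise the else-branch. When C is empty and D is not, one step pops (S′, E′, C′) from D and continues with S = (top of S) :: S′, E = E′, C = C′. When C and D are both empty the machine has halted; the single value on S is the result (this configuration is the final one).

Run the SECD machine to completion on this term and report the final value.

Answer: 3

Machine steps:
step 0: ⟨S=∅; E=∅; C=[(let w = (4 + -4) in ((λy. ((λp. 3) y)) 4))]; D=∅⟩
step 1: ⟨S=∅; E=∅; C=[(4 + -4) :: (λw. ((λy. ((λp. 3) y)) 4)) :: AP]; D=∅⟩
step 2: ⟨S=∅; E=∅; C=[4 :: -4 :: PRIM2(add) :: (λw. ((λy. ((λp. 3) y)) 4)) :: AP]; D=∅⟩
step 3: ⟨S=[4]; E=∅; C=[-4 :: PRIM2(add) :: (λw. ((λy. ((λp. 3) y)) 4)) :: AP]; D=∅⟩
step 4: ⟨S=[-4 :: 4]; E=∅; C=[PRIM2(add) :: (λw. ((λy. ((λp. 3) y)) 4)) :: AP]; D=∅⟩
step 5: ⟨S=[0]; E=∅; C=[(λw. ((λy. ((λp. 3) y)) 4)) :: AP]; D=∅⟩
step 6: ⟨S=[clo(λw. ((λy. ((λp. 3) y)) 4), ∅) :: 0]; E=∅; C=[AP]; D=∅⟩
step 7: ⟨S=∅; E={w↦0}; C=[((λy. ((λp. 3) y)) 4)]; D=[(∅, ∅, ∅)]⟩
step 8: ⟨S=∅; E={w↦0}; C=[4 :: (λy. ((λp. 3) y)) :: AP]; D=[(∅, ∅, ∅)]⟩
step 9: ⟨S=[4]; E={w↦0}; C=[(λy. ((λp. 3) y)) :: AP]; D=[(∅, ∅, ∅)]⟩
step 10: ⟨S=[clo(λy. ((λp. 3) y), {w↦0}) :: 4]; E={w↦0}; C=[AP]; D=[(∅, ∅, ∅)]⟩
step 11: ⟨S=∅; E={y↦4, w↦0}; C=[((λp. 3) y)]; D=[(∅, {w↦0}, ∅) :: (∅, ∅, ∅)]⟩
step 12: ⟨S=∅; E={y↦4, w↦0}; C=[y :: (λp. 3) :: AP]; D=[(∅, {w↦0}, ∅) :: (∅, ∅, ∅)]⟩
step 13: ⟨S=[4]; E={y↦4, w↦0}; C=[(λp. 3) :: AP]; D=[(∅, {w↦0}, ∅) :: (∅, ∅, ∅)]⟩
step 14: ⟨S=[clo(λp. 3, {y↦4, w↦0}) :: 4]; E={y↦4, w↦0}; C=[AP]; D=[(∅, {w↦0}, ∅) :: (∅, ∅, ∅)]⟩
step 15: ⟨S=∅; E={p↦4, y↦4, w↦0}; C=[3]; D=[(∅, {y↦4, w↦0}, ∅) :: (∅, {w↦0}, ∅) :: (∅, ∅, ∅)]⟩
step 16: ⟨S=[3]; E={p↦4, y↦4, w↦0}; C=∅; D=[(∅, {y↦4, w↦0}, ∅) :: (∅, {w↦0}, ∅) :: (∅, ∅, ∅)]⟩
step 17: ⟨S=[3]; E={y↦4, w↦0}; C=∅; D=[(∅, {w↦0}, ∅) :: (∅, ∅, ∅)]⟩
step 18: ⟨S=[3]; E={w↦0}; C=∅; D=[(∅, ∅, ∅)]⟩
step 19: ⟨S=[3]; E=∅; C=∅; D=∅⟩
→ final value 3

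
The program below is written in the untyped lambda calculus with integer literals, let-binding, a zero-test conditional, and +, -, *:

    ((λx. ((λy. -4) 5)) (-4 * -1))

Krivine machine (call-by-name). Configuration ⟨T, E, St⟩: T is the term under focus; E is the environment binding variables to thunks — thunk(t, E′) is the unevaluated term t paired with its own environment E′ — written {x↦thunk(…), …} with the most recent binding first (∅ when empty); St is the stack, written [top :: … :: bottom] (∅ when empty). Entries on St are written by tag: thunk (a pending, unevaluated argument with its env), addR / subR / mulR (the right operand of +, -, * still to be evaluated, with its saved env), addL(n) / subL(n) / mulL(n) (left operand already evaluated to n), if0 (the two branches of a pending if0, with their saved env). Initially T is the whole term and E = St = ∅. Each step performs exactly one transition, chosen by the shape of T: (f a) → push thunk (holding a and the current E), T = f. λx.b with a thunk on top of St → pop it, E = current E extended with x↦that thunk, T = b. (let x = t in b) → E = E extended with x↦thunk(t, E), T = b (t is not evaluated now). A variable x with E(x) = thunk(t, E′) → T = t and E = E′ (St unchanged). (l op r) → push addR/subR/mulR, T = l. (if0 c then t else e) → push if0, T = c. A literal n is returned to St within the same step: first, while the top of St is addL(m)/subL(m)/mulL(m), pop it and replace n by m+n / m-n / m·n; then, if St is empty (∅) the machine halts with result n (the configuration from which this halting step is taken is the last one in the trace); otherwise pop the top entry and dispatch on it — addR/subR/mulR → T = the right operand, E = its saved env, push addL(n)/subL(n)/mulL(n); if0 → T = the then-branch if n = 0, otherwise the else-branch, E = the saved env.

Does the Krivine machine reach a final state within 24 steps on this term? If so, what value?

Answer: -4

Machine steps:
0. [T=((λx. ((λy. -4) 5)) (-4 * -1)) | E=∅ | St=∅]
1. [T=(λx. ((λy. -4) 5)) | E=∅ | St=[thunk]]
2. [T=((λy. -4) 5) | E={x↦thunk((-4 * -1), ∅)} | St=∅]
3. [T=(λy. -4) | E={x↦thunk((-4 * -1), ∅)} | St=[thunk]]
4. [T=-4 | E={y↦thunk(5, {x↦thunk((-4 * -1), ∅)}), x↦thunk((-4 * -1), ∅)} | St=∅]
→ final value -4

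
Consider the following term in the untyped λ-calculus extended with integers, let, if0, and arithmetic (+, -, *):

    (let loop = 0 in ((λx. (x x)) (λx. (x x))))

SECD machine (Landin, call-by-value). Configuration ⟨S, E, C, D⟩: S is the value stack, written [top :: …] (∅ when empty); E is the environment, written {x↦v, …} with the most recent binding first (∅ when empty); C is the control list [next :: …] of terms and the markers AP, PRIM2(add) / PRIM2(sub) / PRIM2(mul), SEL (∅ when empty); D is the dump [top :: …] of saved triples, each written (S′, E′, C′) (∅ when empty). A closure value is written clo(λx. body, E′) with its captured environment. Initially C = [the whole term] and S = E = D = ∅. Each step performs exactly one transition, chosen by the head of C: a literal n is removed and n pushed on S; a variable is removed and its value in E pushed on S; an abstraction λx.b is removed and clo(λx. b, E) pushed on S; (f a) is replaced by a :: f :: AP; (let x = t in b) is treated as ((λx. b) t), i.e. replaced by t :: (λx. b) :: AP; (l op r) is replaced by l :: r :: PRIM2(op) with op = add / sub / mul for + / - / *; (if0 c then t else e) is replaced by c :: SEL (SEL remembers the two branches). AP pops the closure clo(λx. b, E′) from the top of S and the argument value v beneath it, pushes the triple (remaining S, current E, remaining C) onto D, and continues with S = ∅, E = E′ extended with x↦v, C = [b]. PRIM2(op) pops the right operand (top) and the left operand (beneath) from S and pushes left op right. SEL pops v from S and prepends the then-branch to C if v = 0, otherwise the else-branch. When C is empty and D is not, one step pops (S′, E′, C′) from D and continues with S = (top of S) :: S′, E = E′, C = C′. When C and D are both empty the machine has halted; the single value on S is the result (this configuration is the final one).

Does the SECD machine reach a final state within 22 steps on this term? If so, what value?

Answer: DIVERGES (no final state within 22 steps)

Machine steps:
0. ⟨S=∅; E=∅; C=[(let loop = 0 in ((λx. (x x)) (λx. (x x))))]; D=∅⟩
1. ⟨S=∅; E=∅; C=[0 :: (λloop. ((λx. (x x)) (λx. (x x)))) :: AP]; D=∅⟩
2. ⟨S=[0]; E=∅; C=[(λloop. ((λx. (x x)) (λx. (x x)))) :: AP]; D=∅⟩
3. ⟨S=[clo(λloop. ((λx. (x x)) (λx. (x x))), ∅) :: 0]; E=∅; C=[AP]; D=∅⟩
4. ⟨S=∅; E={loop↦0}; C=[((λx. (x x)) (λx. (x x)))]; D=[(∅, ∅, ∅)]⟩
5. ⟨S=∅; E={loop↦0}; C=[(λx. (x x)) :: (λx. (x x)) :: AP]; D=[(∅, ∅, ∅)]⟩
6. ⟨S=[clo(λx. (x x), {loop↦0})]; E={loop↦0}; C=[(λx. (x x)) :: AP]; D=[(∅, ∅, ∅)]⟩
7. ⟨S=[clo(λx. (x x), {loop↦0}) :: clo(λx. (x x), {loop↦0})]; E={loop↦0}; C=[AP]; D=[(∅, ∅, ∅)]⟩
8. ⟨S=∅; E={x↦clo(λx. (x x), {loop↦0}), loop↦0}; C=[(x x)]; D=[(∅, {loop↦0}, ∅) :: (∅, ∅, ∅)]⟩
9. ⟨S=∅; E={x↦clo(λx. (x x), {loop↦0}), loop↦0}; C=[x :: x :: AP]; D=[(∅, {loop↦0}, ∅) :: (∅, ∅, ∅)]⟩
10. ⟨S=[clo(λx. (x x), {loop↦0})]; E={x↦clo(λx. (x x), {loop↦0}), loop↦0}; C=[x :: AP]; D=[(∅, {loop↦0}, ∅) :: (∅, ∅, ∅)]⟩
11. ⟨S=[clo(λx. (x x), {loop↦0}) :: clo(λx. (x x), {loop↦0})]; E={x↦clo(λx. (x x), {loop↦0}), loop↦0}; C=[AP]; D=[(∅, {loop↦0}, ∅) :: (∅, ∅, ∅)]⟩
12. ⟨S=∅; E={x↦clo(λx. (x x), {loop↦0}), loop↦0}; C=[(x x)]; D=[(∅, {x↦clo(λx. (x x), {loop↦0}), loop↦0}, ∅) :: (∅, {loop↦0}, ∅) :: (∅, ∅, ∅)]⟩
13. ⟨S=∅; E={x↦clo(λx. (x x), {loop↦0}), loop↦0}; C=[x :: x :: AP]; D=[(∅, {x↦clo(λx. (x x), {loop↦0}), loop↦0}, ∅) :: (∅, {loop↦0}, ∅) :: (∅, ∅, ∅)]⟩
14. ⟨S=[clo(λx. (x x), {loop↦0})]; E={x↦clo(λx. (x x), {loop↦0}), loop↦0}; C=[x :: AP]; D=[(∅, {x↦clo(λx. (x x), {loop↦0}), loop↦0}, ∅) :: (∅, {loop↦0}, ∅) :: (∅, ∅, ∅)]⟩
15. ⟨S=[clo(λx. (x x), {loop↦0}) :: clo(λx. (x x), {loop↦0})]; E={x↦clo(λx. (x x), {loop↦0}), loop↦0}; C=[AP]; D=[(∅, {x↦clo(λx. (x x), {loop↦0}), loop↦0}, ∅) :: (∅, {loop↦0}, ∅) :: (∅, ∅, ∅)]⟩
16. ⟨S=∅; E={x↦clo(λx. (x x), {loop↦0}), loop↦0}; C=[(x x)]; D=[(∅, {x↦clo(λx. (x x), {loop↦0}), loop↦0}, ∅) :: (∅, {x↦clo(λx. (x x), {loop↦0}), loop↦0}, ∅) :: (∅, {loop↦0}, ∅) :: (∅, ∅, ∅)]⟩
17. ⟨S=∅; E={x↦clo(λx. (x x), {loop↦0}), loop↦0}; C=[x :: x :: AP]; D=[(∅, {x↦clo(λx. (x x), {loop↦0}), loop↦0}, ∅) :: (∅, {x↦clo(λx. (x x), {loop↦0}), loop↦0}, ∅) :: (∅, {loop↦0}, ∅) :: (∅, ∅, ∅)]⟩
18. ⟨S=[clo(λx. (x x), {loop↦0})]; E={x↦clo(λx. (x x), {loop↦0}), loop↦0}; C=[x :: AP]; D=[(∅, {x↦clo(λx. (x x), {loop↦0}), loop↦0}, ∅) :: (∅, {x↦clo(λx. (x x), {loop↦0}), loop↦0}, ∅) :: (∅, {loop↦0}, ∅) :: (∅, ∅, ∅)]⟩
19. ⟨S=[clo(λx. (x x), {loop↦0}) :: clo(λx. (x x), {loop↦0})]; E={x↦clo(λx. (x x), {loop↦0}), loop↦0}; C=[AP]; D=[(∅, {x↦clo(λx. (x x), {loop↦0}), loop↦0}, ∅) :: (∅, {x↦clo(λx. (x x), {loop↦0}), loop↦0}, ∅) :: (∅, {loop↦0}, ∅) :: (∅, ∅, ∅)]⟩
20. ⟨S=∅; E={x↦clo(λx. (x x), {loop↦0}), loop↦0}; C=[(x x)]; D=[(∅, {x↦clo(λx. (x x), {loop↦0}), loop↦0}, ∅) :: (∅, {x↦clo(λx. (x x), {loop↦0}), loop↦0}, ∅) :: (∅, {x↦clo(λx. (x x), {loop↦0}), loop↦0}, ∅) :: (∅, {loop↦0}, ∅) :: (∅, ∅, ∅)]⟩
21. ⟨S=∅; E={x↦clo(λx. (x x), {loop↦0}), loop↦0}; C=[x :: x :: AP]; D=[(∅, {x↦clo(λx. (x x), {loop↦0}), loop↦0}, ∅) :: (∅, {x↦clo(λx. (x x), {loop↦0}), loop↦0}, ∅) :: (∅, {x↦clo(λx. (x x), {loop↦0}), loop↦0}, ∅) :: (∅, {loop↦0}, ∅) :: (∅, ∅, ∅)]⟩
22. ⟨S=[clo(λx. (x x), {loop↦0})]; E={x↦clo(λx. (x x), {loop↦0}), loop↦0}; C=[x :: AP]; D=[(∅, {x↦clo(λx. (x x), {loop↦0}), loop↦0}, ∅) :: (∅, {x↦clo(λx. (x x), {loop↦0}), loop↦0}, ∅) :: (∅, {x↦clo(λx. (x x), {loop↦0}), loop↦0}, ∅) :: (∅, {loop↦0}, ∅) :: (∅, ∅, ∅)]⟩
→ 22 transitions taken and the configuration is still not final: no result within 22 steps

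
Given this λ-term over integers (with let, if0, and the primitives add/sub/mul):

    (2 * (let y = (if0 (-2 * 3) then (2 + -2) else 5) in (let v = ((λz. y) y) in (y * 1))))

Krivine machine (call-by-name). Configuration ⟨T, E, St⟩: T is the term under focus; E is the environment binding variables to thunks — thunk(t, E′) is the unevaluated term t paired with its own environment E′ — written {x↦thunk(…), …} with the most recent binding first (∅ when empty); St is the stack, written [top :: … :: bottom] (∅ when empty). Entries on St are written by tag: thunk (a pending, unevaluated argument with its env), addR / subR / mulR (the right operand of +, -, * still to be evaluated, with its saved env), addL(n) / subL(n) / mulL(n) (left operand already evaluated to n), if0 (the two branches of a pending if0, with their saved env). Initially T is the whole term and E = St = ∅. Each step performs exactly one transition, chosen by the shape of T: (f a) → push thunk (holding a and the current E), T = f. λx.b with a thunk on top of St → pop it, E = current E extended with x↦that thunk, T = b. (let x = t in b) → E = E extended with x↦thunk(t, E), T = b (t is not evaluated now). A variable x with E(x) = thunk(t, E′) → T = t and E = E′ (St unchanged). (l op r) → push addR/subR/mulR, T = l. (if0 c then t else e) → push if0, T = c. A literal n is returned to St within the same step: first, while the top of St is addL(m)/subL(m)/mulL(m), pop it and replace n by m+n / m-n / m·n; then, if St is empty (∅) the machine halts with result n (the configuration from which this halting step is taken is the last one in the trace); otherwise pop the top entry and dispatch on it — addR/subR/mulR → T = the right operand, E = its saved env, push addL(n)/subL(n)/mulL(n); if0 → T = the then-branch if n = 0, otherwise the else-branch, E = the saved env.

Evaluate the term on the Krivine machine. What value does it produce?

[0] ⟨T=(2 * (let y = (if0 (-2 * 3) then (2 + -2) else 5) in (let v = ((λz. y) y) in (y * 1)))); E=∅; St=∅⟩
[1] ⟨T=2; E=∅; St=[mulR]⟩
[2] ⟨T=(let y = (if0 (-2 * 3) then (2 + -2) else 5) in (let v = ((λz. y) y) in (y * 1))); E=∅; St=[mulL(2)]⟩
[3] ⟨T=(let v = ((λz. y) y) in (y * 1)); E={y↦thunk((if0 (-2 * 3) then (2 + -2) else 5), ∅)}; St=[mulL(2)]⟩
[4] ⟨T=(y * 1); E={v↦thunk(((λz. y) y), {y↦thunk((if0 (-2 * 3) then (2 + -2) else 5), ∅)}), y↦thunk((if0 (-2 * 3) then (2 + -2) else 5), ∅)}; St=[mulL(2)]⟩
[5] ⟨T=y; E={v↦thunk(((λz. y) y), {y↦thunk((if0 (-2 * 3) then (2 + -2) else 5), ∅)}), y↦thunk((if0 (-2 * 3) then (2 + -2) else 5), ∅)}; St=[mulR :: mulL(2)]⟩
[6] ⟨T=(if0 (-2 * 3) then (2 + -2) else 5); E=∅; St=[mulR :: mulL(2)]⟩
[7] ⟨T=(-2 * 3); E=∅; St=[if0 :: mulR :: mulL(2)]⟩
[8] ⟨T=-2; E=∅; St=[mulR :: if0 :: mulR :: mulL(2)]⟩
[9] ⟨T=3; E=∅; St=[mulL(-2) :: if0 :: mulR :: mulL(2)]⟩
[10] ⟨T=5; E=∅; St=[mulR :: mulL(2)]⟩
[11] ⟨T=1; E={v↦thunk(((λz. y) y), {y↦thunk((if0 (-2 * 3) then (2 + -2) else 5), ∅)}), y↦thunk((if0 (-2 * 3) then (2 + -2) else 5), ∅)}; St=[mulL(5) :: mulL(2)]⟩
→ final value 10

Answer: 10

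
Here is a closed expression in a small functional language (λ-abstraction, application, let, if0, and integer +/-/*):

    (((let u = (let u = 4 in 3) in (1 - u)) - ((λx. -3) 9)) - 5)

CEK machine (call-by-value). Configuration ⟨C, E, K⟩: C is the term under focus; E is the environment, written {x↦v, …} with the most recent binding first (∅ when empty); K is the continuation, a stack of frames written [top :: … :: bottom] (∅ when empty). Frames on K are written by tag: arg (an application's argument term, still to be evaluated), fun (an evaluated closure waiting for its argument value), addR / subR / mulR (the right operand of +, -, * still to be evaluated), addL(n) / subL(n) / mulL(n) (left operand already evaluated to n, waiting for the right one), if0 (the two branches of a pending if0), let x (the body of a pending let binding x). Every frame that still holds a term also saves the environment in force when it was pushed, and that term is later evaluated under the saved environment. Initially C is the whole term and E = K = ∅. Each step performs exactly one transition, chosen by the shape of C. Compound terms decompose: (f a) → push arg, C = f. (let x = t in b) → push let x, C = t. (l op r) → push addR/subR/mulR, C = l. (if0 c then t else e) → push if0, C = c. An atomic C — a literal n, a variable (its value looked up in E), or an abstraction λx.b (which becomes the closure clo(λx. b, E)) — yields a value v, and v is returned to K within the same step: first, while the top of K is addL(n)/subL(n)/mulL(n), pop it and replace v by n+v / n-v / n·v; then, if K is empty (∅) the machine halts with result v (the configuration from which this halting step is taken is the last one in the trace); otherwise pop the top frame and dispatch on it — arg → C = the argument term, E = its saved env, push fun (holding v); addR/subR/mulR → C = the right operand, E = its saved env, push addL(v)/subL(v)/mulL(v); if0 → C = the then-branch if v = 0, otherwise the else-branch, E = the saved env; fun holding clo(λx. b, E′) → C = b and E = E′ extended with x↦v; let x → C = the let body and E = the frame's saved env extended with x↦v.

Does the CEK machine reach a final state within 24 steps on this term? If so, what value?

step 0: [C=(((let u = (let u = 4 in 3) in (1 - u)) - ((λx. -3) 9)) - 5) | E=∅ | K=∅]
step 1: [C=((let u = (let u = 4 in 3) in (1 - u)) - ((λx. -3) 9)) | E=∅ | K=[subR]]
step 2: [C=(let u = (let u = 4 in 3) in (1 - u)) | E=∅ | K=[subR :: subR]]
step 3: [C=(let u = 4 in 3) | E=∅ | K=[let u :: subR :: subR]]
step 4: [C=4 | E=∅ | K=[let u :: let u :: subR :: subR]]
step 5: [C=3 | E={u↦4} | K=[let u :: subR :: subR]]
step 6: [C=(1 - u) | E={u↦3} | K=[subR :: subR]]
step 7: [C=1 | E={u↦3} | K=[subR :: subR :: subR]]
step 8: [C=u | E={u↦3} | K=[subL(1) :: subR :: subR]]
step 9: [C=((λx. -3) 9) | E=∅ | K=[subL(-2) :: subR]]
step 10: [C=(λx. -3) | E=∅ | K=[arg :: subL(-2) :: subR]]
step 11: [C=9 | E=∅ | K=[fun :: subL(-2) :: subR]]
step 12: [C=-3 | E={x↦9} | K=[subL(-2) :: subR]]
step 13: [C=5 | E=∅ | K=[subL(1)]]
→ final value -4

Answer: -4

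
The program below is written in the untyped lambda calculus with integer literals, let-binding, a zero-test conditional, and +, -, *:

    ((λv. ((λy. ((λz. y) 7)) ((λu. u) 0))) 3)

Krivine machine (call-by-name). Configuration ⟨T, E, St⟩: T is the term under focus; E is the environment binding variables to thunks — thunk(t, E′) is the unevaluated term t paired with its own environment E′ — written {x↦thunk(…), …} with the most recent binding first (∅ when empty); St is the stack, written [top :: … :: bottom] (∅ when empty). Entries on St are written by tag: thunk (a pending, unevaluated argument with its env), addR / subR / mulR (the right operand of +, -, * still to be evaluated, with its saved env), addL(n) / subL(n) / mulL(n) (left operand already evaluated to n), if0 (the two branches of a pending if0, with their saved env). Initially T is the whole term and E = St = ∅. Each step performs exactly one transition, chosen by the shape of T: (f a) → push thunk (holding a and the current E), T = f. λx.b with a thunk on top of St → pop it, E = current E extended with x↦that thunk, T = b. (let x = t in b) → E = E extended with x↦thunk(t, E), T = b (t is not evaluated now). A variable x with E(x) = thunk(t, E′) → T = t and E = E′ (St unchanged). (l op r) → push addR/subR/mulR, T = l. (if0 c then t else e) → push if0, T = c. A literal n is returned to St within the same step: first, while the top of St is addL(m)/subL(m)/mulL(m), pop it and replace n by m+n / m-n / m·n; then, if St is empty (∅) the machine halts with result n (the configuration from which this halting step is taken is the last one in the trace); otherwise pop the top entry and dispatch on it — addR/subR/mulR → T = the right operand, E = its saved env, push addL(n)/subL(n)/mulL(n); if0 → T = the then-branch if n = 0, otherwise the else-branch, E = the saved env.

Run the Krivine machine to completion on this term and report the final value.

Answer: 0

Machine steps:
step 0: [T=((λv. ((λy. ((λz. y) 7)) ((λu. u) 0))) 3) | E=∅ | St=∅]
step 1: [T=(λv. ((λy. ((λz. y) 7)) ((λu. u) 0))) | E=∅ | St=[thunk]]
step 2: [T=((λy. ((λz. y) 7)) ((λu. u) 0)) | E={v↦thunk(3, ∅)} | St=∅]
step 3: [T=(λy. ((λz. y) 7)) | E={v↦thunk(3, ∅)} | St=[thunk]]
step 4: [T=((λz. y) 7) | E={y↦thunk(((λu. u) 0), {v↦thunk(3, ∅)}), v↦thunk(3, ∅)} | St=∅]
step 5: [T=(λz. y) | E={y↦thunk(((λu. u) 0), {v↦thunk(3, ∅)}), v↦thunk(3, ∅)} | St=[thunk]]
step 6: [T=y | E={z↦thunk(7, {y↦thunk(((λu. u) 0), {v↦thunk(3, ∅)}), v↦thunk(3, ∅)}), y↦thunk(((λu. u) 0), {v↦thunk(3, ∅)}), v↦thunk(3, ∅)} | St=∅]
step 7: [T=((λu. u) 0) | E={v↦thunk(3, ∅)} | St=∅]
step 8: [T=(λu. u) | E={v↦thunk(3, ∅)} | St=[thunk]]
step 9: [T=u | E={u↦thunk(0, {v↦thunk(3, ∅)}), v↦thunk(3, ∅)} | St=∅]
step 10: [T=0 | E={v↦thunk(3, ∅)} | St=∅]
→ final value 0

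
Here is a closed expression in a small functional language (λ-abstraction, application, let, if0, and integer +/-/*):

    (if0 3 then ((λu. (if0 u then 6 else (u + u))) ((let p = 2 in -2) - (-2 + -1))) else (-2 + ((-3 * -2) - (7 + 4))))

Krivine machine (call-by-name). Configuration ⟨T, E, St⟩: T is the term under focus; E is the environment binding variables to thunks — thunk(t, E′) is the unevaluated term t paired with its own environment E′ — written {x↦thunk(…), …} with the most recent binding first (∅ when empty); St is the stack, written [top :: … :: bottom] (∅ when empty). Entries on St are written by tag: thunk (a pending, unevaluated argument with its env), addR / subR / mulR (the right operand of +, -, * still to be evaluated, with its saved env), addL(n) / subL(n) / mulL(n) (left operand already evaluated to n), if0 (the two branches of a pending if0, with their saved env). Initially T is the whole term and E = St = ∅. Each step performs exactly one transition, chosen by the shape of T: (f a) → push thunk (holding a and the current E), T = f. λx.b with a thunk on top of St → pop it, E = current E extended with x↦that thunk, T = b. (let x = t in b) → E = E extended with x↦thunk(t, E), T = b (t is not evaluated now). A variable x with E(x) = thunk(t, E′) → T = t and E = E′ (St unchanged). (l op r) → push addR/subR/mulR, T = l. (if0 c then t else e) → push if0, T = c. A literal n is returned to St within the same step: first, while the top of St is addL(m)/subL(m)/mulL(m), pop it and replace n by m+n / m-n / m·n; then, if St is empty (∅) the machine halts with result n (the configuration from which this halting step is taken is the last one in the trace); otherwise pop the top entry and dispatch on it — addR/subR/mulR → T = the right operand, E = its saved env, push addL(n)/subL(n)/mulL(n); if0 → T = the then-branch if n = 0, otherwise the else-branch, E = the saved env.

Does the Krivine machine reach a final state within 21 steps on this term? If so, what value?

Answer: -7

Derivation:
[0] [T=(if0 3 then ((λu. (if0 u then 6 else (u + u))) ((let p = 2 in -2) - (-2 + -1))) else (-2 + ((-3 * -2) - (7 + 4)))) | E=∅ | St=∅]
[1] [T=3 | E=∅ | St=[if0]]
[2] [T=(-2 + ((-3 * -2) - (7 + 4))) | E=∅ | St=∅]
[3] [T=-2 | E=∅ | St=[addR]]
[4] [T=((-3 * -2) - (7 + 4)) | E=∅ | St=[addL(-2)]]
[5] [T=(-3 * -2) | E=∅ | St=[subR :: addL(-2)]]
[6] [T=-3 | E=∅ | St=[mulR :: subR :: addL(-2)]]
[7] [T=-2 | E=∅ | St=[mulL(-3) :: subR :: addL(-2)]]
[8] [T=(7 + 4) | E=∅ | St=[subL(6) :: addL(-2)]]
[9] [T=7 | E=∅ | St=[addR :: subL(6) :: addL(-2)]]
[10] [T=4 | E=∅ | St=[addL(7) :: subL(6) :: addL(-2)]]
→ final value -7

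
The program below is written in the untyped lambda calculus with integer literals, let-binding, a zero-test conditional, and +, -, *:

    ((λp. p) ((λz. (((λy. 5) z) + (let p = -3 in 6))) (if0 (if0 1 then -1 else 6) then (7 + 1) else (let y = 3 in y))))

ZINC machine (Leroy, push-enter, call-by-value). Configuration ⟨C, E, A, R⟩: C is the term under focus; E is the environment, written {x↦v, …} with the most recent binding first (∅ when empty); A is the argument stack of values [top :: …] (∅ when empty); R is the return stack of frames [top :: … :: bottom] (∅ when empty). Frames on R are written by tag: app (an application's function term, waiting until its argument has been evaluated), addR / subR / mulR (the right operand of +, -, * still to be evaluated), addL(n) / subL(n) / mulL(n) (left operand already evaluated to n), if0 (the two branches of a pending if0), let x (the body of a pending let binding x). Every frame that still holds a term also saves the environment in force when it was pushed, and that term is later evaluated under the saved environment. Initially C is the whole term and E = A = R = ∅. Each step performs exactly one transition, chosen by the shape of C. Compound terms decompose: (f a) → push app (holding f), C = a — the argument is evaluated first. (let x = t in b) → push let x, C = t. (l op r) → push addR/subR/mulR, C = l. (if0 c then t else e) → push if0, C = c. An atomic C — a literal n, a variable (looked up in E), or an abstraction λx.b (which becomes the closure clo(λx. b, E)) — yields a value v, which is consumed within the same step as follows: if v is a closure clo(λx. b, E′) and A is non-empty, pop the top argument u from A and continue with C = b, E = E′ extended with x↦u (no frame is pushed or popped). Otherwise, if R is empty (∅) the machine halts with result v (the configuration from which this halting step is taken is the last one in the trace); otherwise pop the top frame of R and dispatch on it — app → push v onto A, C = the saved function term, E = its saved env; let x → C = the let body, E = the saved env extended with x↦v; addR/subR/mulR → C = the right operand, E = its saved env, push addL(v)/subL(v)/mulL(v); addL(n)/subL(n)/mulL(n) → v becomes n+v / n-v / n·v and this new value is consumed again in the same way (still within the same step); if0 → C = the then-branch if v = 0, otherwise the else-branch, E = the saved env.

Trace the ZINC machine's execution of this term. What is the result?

t=0: [C=((λp. p) ((λz. (((λy. 5) z) + (let p = -3 in 6))) (if0 (if0 1 then -1 else 6) then (7 + 1) else (let y = 3 in y)))) | E=∅ | A=∅ | R=∅]
t=1: [C=((λz. (((λy. 5) z) + (let p = -3 in 6))) (if0 (if0 1 then -1 else 6) then (7 + 1) else (let y = 3 in y))) | E=∅ | A=∅ | R=[app]]
t=2: [C=(if0 (if0 1 then -1 else 6) then (7 + 1) else (let y = 3 in y)) | E=∅ | A=∅ | R=[app :: app]]
t=3: [C=(if0 1 then -1 else 6) | E=∅ | A=∅ | R=[if0 :: app :: app]]
t=4: [C=1 | E=∅ | A=∅ | R=[if0 :: if0 :: app :: app]]
t=5: [C=6 | E=∅ | A=∅ | R=[if0 :: app :: app]]
t=6: [C=(let y = 3 in y) | E=∅ | A=∅ | R=[app :: app]]
t=7: [C=3 | E=∅ | A=∅ | R=[let y :: app :: app]]
t=8: [C=y | E={y↦3} | A=∅ | R=[app :: app]]
t=9: [C=(λz. (((λy. 5) z) + (let p = -3 in 6))) | E=∅ | A=[3] | R=[app]]
t=10: [C=(((λy. 5) z) + (let p = -3 in 6)) | E={z↦3} | A=∅ | R=[app]]
t=11: [C=((λy. 5) z) | E={z↦3} | A=∅ | R=[addR :: app]]
t=12: [C=z | E={z↦3} | A=∅ | R=[app :: addR :: app]]
t=13: [C=(λy. 5) | E={z↦3} | A=[3] | R=[addR :: app]]
t=14: [C=5 | E={y↦3, z↦3} | A=∅ | R=[addR :: app]]
t=15: [C=(let p = -3 in 6) | E={z↦3} | A=∅ | R=[addL(5) :: app]]
t=16: [C=-3 | E={z↦3} | A=∅ | R=[let p :: addL(5) :: app]]
t=17: [C=6 | E={p↦-3, z↦3} | A=∅ | R=[addL(5) :: app]]
t=18: [C=(λp. p) | E=∅ | A=[11] | R=∅]
t=19: [C=p | E={p↦11} | A=∅ | R=∅]
→ final value 11

Answer: 11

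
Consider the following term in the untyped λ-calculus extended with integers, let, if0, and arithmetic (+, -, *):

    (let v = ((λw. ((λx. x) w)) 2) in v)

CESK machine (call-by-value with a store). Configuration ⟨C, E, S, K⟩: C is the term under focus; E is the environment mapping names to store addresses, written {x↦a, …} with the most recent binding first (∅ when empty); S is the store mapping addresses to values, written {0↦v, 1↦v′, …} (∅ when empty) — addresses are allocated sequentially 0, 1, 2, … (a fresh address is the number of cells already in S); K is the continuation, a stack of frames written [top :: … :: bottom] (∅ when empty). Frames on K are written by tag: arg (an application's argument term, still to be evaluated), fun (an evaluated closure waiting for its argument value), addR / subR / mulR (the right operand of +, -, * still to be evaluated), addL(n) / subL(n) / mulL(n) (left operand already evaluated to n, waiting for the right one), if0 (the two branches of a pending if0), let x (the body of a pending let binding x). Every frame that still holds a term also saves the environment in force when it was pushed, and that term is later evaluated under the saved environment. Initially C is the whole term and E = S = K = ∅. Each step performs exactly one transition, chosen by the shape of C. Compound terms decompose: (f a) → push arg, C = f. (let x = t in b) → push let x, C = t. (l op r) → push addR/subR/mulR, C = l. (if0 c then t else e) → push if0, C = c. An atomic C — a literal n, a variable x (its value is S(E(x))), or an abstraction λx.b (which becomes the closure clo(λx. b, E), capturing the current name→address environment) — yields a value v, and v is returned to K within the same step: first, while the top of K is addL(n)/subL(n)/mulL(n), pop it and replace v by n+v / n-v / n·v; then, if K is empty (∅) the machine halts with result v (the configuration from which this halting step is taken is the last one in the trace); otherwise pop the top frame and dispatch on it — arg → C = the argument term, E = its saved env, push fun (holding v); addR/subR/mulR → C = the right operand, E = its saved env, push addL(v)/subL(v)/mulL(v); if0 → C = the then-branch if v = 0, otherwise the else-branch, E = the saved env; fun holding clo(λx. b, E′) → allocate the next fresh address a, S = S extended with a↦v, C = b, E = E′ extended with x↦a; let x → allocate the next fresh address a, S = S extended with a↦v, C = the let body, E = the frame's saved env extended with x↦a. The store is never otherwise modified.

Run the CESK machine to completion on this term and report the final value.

[0] <C=(let v = ((λw. ((λx. x) w)) 2) in v), E=∅, S=∅, K=∅>
[1] <C=((λw. ((λx. x) w)) 2), E=∅, S=∅, K=[let v]>
[2] <C=(λw. ((λx. x) w)), E=∅, S=∅, K=[arg :: let v]>
[3] <C=2, E=∅, S=∅, K=[fun :: let v]>
[4] <C=((λx. x) w), E={w↦0}, S={0↦2}, K=[let v]>
[5] <C=(λx. x), E={w↦0}, S={0↦2}, K=[arg :: let v]>
[6] <C=w, E={w↦0}, S={0↦2}, K=[fun :: let v]>
[7] <C=x, E={x↦1, w↦0}, S={0↦2, 1↦2}, K=[let v]>
[8] <C=v, E={v↦2}, S={0↦2, 1↦2, 2↦2}, K=∅>
→ final value 2

Answer: 2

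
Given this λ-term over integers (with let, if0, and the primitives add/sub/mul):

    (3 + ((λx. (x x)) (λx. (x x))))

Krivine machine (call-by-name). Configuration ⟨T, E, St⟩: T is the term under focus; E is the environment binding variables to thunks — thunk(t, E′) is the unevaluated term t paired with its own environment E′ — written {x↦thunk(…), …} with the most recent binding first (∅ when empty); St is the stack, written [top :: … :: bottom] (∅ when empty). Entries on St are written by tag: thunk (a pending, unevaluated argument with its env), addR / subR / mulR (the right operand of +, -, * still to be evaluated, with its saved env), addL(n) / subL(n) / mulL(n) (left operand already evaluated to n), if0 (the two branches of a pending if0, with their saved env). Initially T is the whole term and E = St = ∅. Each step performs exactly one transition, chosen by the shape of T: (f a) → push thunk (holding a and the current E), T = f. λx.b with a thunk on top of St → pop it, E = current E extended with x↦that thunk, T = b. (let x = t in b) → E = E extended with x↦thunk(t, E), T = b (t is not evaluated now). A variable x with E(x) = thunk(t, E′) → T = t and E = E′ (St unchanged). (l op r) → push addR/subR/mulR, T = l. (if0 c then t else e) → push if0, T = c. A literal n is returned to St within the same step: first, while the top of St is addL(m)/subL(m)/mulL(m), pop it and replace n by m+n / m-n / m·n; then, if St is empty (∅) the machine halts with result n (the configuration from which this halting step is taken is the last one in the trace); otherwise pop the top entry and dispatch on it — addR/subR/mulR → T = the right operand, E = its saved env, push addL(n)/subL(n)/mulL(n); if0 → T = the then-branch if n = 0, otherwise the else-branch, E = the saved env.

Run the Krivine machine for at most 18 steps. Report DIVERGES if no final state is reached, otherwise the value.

step 0: ⟨T=(3 + ((λx. (x x)) (λx. (x x)))); E=∅; St=∅⟩
step 1: ⟨T=3; E=∅; St=[addR]⟩
step 2: ⟨T=((λx. (x x)) (λx. (x x))); E=∅; St=[addL(3)]⟩
step 3: ⟨T=(λx. (x x)); E=∅; St=[thunk :: addL(3)]⟩
step 4: ⟨T=(x x); E={x↦thunk((λx. (x x)), ∅)}; St=[addL(3)]⟩
step 5: ⟨T=x; E={x↦thunk((λx. (x x)), ∅)}; St=[thunk :: addL(3)]⟩
step 6: ⟨T=(λx. (x x)); E=∅; St=[thunk :: addL(3)]⟩
step 7: ⟨T=(x x); E={x↦thunk(x, {x↦thunk((λx. (x x)), ∅)})}; St=[addL(3)]⟩
step 8: ⟨T=x; E={x↦thunk(x, {x↦thunk((λx. (x x)), ∅)})}; St=[thunk :: addL(3)]⟩
step 9: ⟨T=x; E={x↦thunk((λx. (x x)), ∅)}; St=[thunk :: addL(3)]⟩
step 10: ⟨T=(λx. (x x)); E=∅; St=[thunk :: addL(3)]⟩
step 11: ⟨T=(x x); E={x↦thunk(x, {x↦thunk(x, {x↦thunk((λx. (x x)), ∅)})})}; St=[addL(3)]⟩
step 12: ⟨T=x; E={x↦thunk(x, {x↦thunk(x, {x↦thunk((λx. (x x)), ∅)})})}; St=[thunk :: addL(3)]⟩
step 13: ⟨T=x; E={x↦thunk(x, {x↦thunk((λx. (x x)), ∅)})}; St=[thunk :: addL(3)]⟩
step 14: ⟨T=x; E={x↦thunk((λx. (x x)), ∅)}; St=[thunk :: addL(3)]⟩
step 15: ⟨T=(λx. (x x)); E=∅; St=[thunk :: addL(3)]⟩
step 16: ⟨T=(x x); E={x↦thunk(x, {x↦thunk(x, {x↦thunk(x, {x↦thunk((λx. (x x)), ∅)})})})}; St=[addL(3)]⟩
step 17: ⟨T=x; E={x↦thunk(x, {x↦thunk(x, {x↦thunk(x, {x↦thunk((λx. (x x)), ∅)})})})}; St=[thunk :: addL(3)]⟩
step 18: ⟨T=x; E={x↦thunk(x, {x↦thunk(x, {x↦thunk((λx. (x x)), ∅)})})}; St=[thunk :: addL(3)]⟩
→ 18 transitions taken and the configuration is still not final: no result within 18 steps

Answer: DIVERGES (no final state within 18 steps)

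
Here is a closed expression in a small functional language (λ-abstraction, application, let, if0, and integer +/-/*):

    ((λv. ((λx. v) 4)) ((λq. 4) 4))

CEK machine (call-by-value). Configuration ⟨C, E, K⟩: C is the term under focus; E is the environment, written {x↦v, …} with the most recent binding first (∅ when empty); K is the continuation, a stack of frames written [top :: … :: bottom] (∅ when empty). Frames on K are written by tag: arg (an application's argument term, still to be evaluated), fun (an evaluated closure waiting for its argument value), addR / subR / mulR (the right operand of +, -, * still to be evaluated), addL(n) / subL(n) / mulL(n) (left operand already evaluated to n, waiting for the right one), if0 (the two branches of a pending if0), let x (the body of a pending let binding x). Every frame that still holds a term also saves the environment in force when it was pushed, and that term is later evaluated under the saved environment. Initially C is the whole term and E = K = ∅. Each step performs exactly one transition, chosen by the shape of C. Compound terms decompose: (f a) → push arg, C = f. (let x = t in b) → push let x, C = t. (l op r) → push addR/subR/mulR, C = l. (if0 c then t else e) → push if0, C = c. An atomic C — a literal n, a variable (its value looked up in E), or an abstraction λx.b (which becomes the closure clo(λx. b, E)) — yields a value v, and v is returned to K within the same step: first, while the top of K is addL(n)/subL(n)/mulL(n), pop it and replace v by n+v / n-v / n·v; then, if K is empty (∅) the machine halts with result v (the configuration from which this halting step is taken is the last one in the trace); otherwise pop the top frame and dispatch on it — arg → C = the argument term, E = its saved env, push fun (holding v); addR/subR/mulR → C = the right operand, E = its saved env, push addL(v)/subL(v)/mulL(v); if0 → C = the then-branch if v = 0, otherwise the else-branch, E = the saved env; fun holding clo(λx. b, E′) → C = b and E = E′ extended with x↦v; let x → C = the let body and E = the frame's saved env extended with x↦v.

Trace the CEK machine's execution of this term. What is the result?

Answer: 4

Machine steps:
0. ⟨C=((λv. ((λx. v) 4)) ((λq. 4) 4)); E=∅; K=∅⟩
1. ⟨C=(λv. ((λx. v) 4)); E=∅; K=[arg]⟩
2. ⟨C=((λq. 4) 4); E=∅; K=[fun]⟩
3. ⟨C=(λq. 4); E=∅; K=[arg :: fun]⟩
4. ⟨C=4; E=∅; K=[fun :: fun]⟩
5. ⟨C=4; E={q↦4}; K=[fun]⟩
6. ⟨C=((λx. v) 4); E={v↦4}; K=∅⟩
7. ⟨C=(λx. v); E={v↦4}; K=[arg]⟩
8. ⟨C=4; E={v↦4}; K=[fun]⟩
9. ⟨C=v; E={x↦4, v↦4}; K=∅⟩
→ final value 4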